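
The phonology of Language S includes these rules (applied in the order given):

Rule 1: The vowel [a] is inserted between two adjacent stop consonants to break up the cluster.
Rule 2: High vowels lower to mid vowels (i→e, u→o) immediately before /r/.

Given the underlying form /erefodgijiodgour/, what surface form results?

Rule 1 (stop-cluster a-epenthesis): /d/ and /g/ form a stop–stop cluster, so [a] is inserted between them. /d/ and /g/ form a stop–stop cluster, so [a] is inserted between them. /erefodgijiodgour/ → erefodagijiodagour.
Rule 2 (pre-rhotic lowering): /u/ is a high vowel immediately before /r/, so it lowers to [o]. /erefodagijiodagour/ → erefodagijiodagoor.

erefodagijiodagoor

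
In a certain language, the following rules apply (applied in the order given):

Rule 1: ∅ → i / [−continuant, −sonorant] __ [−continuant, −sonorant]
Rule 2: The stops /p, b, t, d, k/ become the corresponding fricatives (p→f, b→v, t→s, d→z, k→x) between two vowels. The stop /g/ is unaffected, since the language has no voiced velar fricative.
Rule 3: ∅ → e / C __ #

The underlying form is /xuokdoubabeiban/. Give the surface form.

Rule 1 (stop-cluster i-epenthesis): /k/ and /d/ form a stop–stop cluster, so [i] is inserted between them. /xuokdoubabeiban/ → xuokidoubabeiban.
Rule 2 (intervocalic spirantization): /k/ is a stop between vowels /o/ and /i/, so it spirantizes to the fricative [x]. /d/ is a stop between vowels /i/ and /o/, so it spirantizes to the fricative [z]. /b/ is a stop between vowels /u/ and /a/, so it spirantizes to the fricative [v]. /b/ is a stop between vowels /a/ and /e/, so it spirantizes to the fricative [v]. /b/ is a stop between vowels /i/ and /a/, so it spirantizes to the fricative [v]. /xuokidoubabeiban/ → xuoxizouvaveivan.
Rule 3 (final e-epenthesis): the form ends in the consonant /n/, so [e] is inserted word-finally. /xuoxizouvaveivan/ → xuoxizouvaveivane.

xuoxizouvaveivane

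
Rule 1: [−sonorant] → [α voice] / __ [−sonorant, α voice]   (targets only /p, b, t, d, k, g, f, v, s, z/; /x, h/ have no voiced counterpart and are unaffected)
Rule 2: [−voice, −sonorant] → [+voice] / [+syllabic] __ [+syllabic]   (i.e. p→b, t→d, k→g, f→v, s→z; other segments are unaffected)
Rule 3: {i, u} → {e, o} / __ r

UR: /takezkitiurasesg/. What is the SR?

tageskidiorazezg

Rule 1 (regressive voicing assimilation): /z/ precedes the voiceless obstruent /k/, so it devoices to [s] by assimilation. /s/ precedes the voiced obstruent /g/, so it voices to [z] by assimilation. /takezkitiurasesg/ → takeskitiurasezg.
Rule 2 (intervocalic voicing): /k/ is a voiceless obstruent between vowels /a/ and /e/, so it voices to [g]. /t/ is a voiceless obstruent between vowels /i/ and /i/, so it voices to [d]. /s/ is a voiceless obstruent between vowels /a/ and /e/, so it voices to [z]. /takeskitiurasezg/ → tageskidiurazezg.
Rule 3 (pre-rhotic lowering): /u/ is a high vowel immediately before /r/, so it lowers to [o]. /tageskidiurazezg/ → tageskidiorazezg.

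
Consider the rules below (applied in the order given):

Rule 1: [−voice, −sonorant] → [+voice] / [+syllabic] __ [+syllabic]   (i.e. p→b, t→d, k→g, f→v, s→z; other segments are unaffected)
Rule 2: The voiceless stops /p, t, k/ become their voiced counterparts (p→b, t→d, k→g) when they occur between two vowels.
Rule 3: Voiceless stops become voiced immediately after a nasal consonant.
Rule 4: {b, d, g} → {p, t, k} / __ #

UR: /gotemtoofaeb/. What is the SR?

Rule 1 (intervocalic voicing): /t/ is a voiceless obstruent between vowels /o/ and /e/, so it voices to [d]. /f/ is a voiceless obstruent between vowels /o/ and /a/, so it voices to [v]. /gotemtoofaeb/ → godemtoovaeb.
Rule 2 (intervocalic voicing): no segment meets the environment; /godemtoovaeb/ is unchanged.
Rule 3 (post-nasal voicing): /t/ is a voiceless stop immediately after the nasal /m/, so it voices to [d]. /godemtoovaeb/ → godemdoovaeb.
Rule 4 (final devoicing): /b/ is a voiced stop in word-final position, so it devoices to [p]. /godemdoovaeb/ → godemdoovaep.

godemdoovaep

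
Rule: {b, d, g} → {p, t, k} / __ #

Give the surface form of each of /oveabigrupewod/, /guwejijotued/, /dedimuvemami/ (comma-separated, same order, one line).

oveabigrupewot, guwejijotuet, dedimuvemami

/oveabigrupewod/: /d/ is a voiced stop in word-final position, so it devoices to [t]. → [oveabigrupewot].
/guwejijotued/: /d/ is a voiced stop in word-final position, so it devoices to [t]. → [guwejijotuet].
/dedimuvemami/: the rule's environment is not met; surfaces unchanged as [dedimuvemami].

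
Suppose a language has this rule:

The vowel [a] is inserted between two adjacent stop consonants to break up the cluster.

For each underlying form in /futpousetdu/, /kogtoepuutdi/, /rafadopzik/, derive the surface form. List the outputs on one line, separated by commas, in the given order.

/futpousetdu/: /t/ and /p/ form a stop–stop cluster, so [a] is inserted between them. /t/ and /d/ form a stop–stop cluster, so [a] is inserted between them. → [futapousetadu].
/kogtoepuutdi/: /g/ and /t/ form a stop–stop cluster, so [a] is inserted between them. /t/ and /d/ form a stop–stop cluster, so [a] is inserted between them. → [kogatoepuutadi].
/rafadopzik/: the rule's environment is not met; surfaces unchanged as [rafadopzik].

futapousetadu, kogatoepuutadi, rafadopzik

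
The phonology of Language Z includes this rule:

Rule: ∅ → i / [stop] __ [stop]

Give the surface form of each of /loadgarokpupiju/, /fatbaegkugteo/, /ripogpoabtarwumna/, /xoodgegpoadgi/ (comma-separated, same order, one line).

/loadgarokpupiju/: /d/ and /g/ form a stop–stop cluster, so [i] is inserted between them. /k/ and /p/ form a stop–stop cluster, so [i] is inserted between them. → [loadigarokipupiju].
/fatbaegkugteo/: /t/ and /b/ form a stop–stop cluster, so [i] is inserted between them. /g/ and /k/ form a stop–stop cluster, so [i] is inserted between them. /g/ and /t/ form a stop–stop cluster, so [i] is inserted between them. → [fatibaegikugiteo].
/ripogpoabtarwumna/: /g/ and /p/ form a stop–stop cluster, so [i] is inserted between them. /b/ and /t/ form a stop–stop cluster, so [i] is inserted between them. → [ripogipoabitarwumna].
/xoodgegpoadgi/: /d/ and /g/ form a stop–stop cluster, so [i] is inserted between them. /g/ and /p/ form a stop–stop cluster, so [i] is inserted between them. /d/ and /g/ form a stop–stop cluster, so [i] is inserted between them. → [xoodigegipoadigi].

loadigarokipupiju, fatibaegikugiteo, ripogipoabitarwumna, xoodigegipoadigi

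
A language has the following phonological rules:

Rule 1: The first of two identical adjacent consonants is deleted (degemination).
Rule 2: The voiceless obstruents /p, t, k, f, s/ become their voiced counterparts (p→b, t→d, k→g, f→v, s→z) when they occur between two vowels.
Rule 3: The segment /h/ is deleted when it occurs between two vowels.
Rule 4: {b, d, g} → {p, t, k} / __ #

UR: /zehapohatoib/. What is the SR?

zeaboadoip

Rule 1 (degemination): no segment meets the environment; /zehapohatoib/ is unchanged.
Rule 2 (intervocalic voicing): /p/ is a voiceless obstruent between vowels /a/ and /o/, so it voices to [b]. /t/ is a voiceless obstruent between vowels /a/ and /o/, so it voices to [d]. /zehapohatoib/ → zehabohadoib.
Rule 3 (intervocalic h-deletion): /h/ occurs between vowels /e/ and /a/, so it deletes. /h/ occurs between vowels /o/ and /a/, so it deletes. /zehabohadoib/ → zeaboadoib.
Rule 4 (final devoicing): /b/ is a voiced stop in word-final position, so it devoices to [p]. /zeaboadoib/ → zeaboadoip.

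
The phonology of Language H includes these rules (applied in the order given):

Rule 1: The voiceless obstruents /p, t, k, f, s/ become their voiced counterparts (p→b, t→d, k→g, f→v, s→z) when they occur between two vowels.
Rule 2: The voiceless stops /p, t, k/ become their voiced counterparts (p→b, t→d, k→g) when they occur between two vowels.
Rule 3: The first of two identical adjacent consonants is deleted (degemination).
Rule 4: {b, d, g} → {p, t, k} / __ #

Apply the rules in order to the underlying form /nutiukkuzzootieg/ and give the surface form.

Rule 1 (intervocalic voicing): /t/ is a voiceless obstruent between vowels /u/ and /i/, so it voices to [d]. /t/ is a voiceless obstruent between vowels /o/ and /i/, so it voices to [d]. /nutiukkuzzootieg/ → nudiukkuzzoodieg.
Rule 2 (intervocalic voicing): no segment meets the environment; /nudiukkuzzoodieg/ is unchanged.
Rule 3 (degemination): /kk/ is a geminate; the first /k/ deletes. /zz/ is a geminate; the first /z/ deletes. /nudiukkuzzoodieg/ → nudiukuzoodieg.
Rule 4 (final devoicing): /g/ is a voiced stop in word-final position, so it devoices to [k]. /nudiukuzoodieg/ → nudiukuzoodiek.

nudiukuzoodiek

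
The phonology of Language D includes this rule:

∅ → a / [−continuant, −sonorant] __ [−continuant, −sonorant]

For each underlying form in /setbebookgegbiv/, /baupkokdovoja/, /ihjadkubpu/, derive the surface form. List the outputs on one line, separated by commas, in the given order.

setabebookagegabiv, baupakokadovoja, ihjadakubapu

/setbebookgegbiv/: /t/ and /b/ form a stop–stop cluster, so [a] is inserted between them. /k/ and /g/ form a stop–stop cluster, so [a] is inserted between them. /g/ and /b/ form a stop–stop cluster, so [a] is inserted between them. → [setabebookagegabiv].
/baupkokdovoja/: /p/ and /k/ form a stop–stop cluster, so [a] is inserted between them. /k/ and /d/ form a stop–stop cluster, so [a] is inserted between them. → [baupakokadovoja].
/ihjadkubpu/: /d/ and /k/ form a stop–stop cluster, so [a] is inserted between them. /b/ and /p/ form a stop–stop cluster, so [a] is inserted between them. → [ihjadakubapu].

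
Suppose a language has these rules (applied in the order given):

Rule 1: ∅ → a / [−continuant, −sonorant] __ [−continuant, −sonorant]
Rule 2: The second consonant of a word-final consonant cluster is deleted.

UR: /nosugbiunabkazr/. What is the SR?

nosugabiunabakaz

Rule 1 (stop-cluster a-epenthesis): /g/ and /b/ form a stop–stop cluster, so [a] is inserted between them. /b/ and /k/ form a stop–stop cluster, so [a] is inserted between them. /nosugbiunabkazr/ → nosugabiunabakazr.
Rule 2 (final cluster simplification): /r/ is the second consonant of a word-final cluster /zr/, so it deletes. /nosugabiunabakazr/ → nosugabiunabakaz.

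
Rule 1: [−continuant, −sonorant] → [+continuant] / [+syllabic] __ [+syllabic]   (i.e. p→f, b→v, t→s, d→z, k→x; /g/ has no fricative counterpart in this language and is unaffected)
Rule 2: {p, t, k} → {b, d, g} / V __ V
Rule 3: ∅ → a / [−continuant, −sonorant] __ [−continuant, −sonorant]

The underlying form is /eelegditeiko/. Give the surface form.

eelegadiseixo

Rule 1 (intervocalic spirantization): /t/ is a stop between vowels /i/ and /e/, so it spirantizes to the fricative [s]. /k/ is a stop between vowels /i/ and /o/, so it spirantizes to the fricative [x]. /eelegditeiko/ → eelegdiseixo.
Rule 2 (intervocalic voicing): no segment meets the environment; /eelegdiseixo/ is unchanged.
Rule 3 (stop-cluster a-epenthesis): /g/ and /d/ form a stop–stop cluster, so [a] is inserted between them. /eelegdiseixo/ → eelegadiseixo.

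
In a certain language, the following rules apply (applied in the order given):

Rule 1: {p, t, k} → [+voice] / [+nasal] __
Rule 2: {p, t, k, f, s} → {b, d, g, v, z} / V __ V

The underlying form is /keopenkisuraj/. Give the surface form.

Rule 1 (post-nasal voicing): /k/ is a voiceless stop immediately after the nasal /n/, so it voices to [g]. /keopenkisuraj/ → keopengisuraj.
Rule 2 (intervocalic voicing): /p/ is a voiceless obstruent between vowels /o/ and /e/, so it voices to [b]. /s/ is a voiceless obstruent between vowels /i/ and /u/, so it voices to [z]. /keopengisuraj/ → keobengizuraj.

keobengizuraj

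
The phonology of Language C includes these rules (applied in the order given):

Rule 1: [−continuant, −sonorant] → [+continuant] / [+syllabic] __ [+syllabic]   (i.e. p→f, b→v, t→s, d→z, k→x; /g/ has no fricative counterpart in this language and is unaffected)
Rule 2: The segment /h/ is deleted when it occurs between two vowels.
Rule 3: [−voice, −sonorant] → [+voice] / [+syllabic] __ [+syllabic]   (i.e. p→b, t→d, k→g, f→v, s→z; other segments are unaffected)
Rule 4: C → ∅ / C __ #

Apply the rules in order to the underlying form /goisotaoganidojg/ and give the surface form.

Rule 1 (intervocalic spirantization): /t/ is a stop between vowels /o/ and /a/, so it spirantizes to the fricative [s]. /d/ is a stop between vowels /i/ and /o/, so it spirantizes to the fricative [z]. /goisotaoganidojg/ → goisosaoganizojg.
Rule 2 (intervocalic h-deletion): no segment meets the environment; /goisosaoganizojg/ is unchanged.
Rule 3 (intervocalic voicing): /s/ is a voiceless obstruent between vowels /i/ and /o/, so it voices to [z]. /s/ is a voiceless obstruent between vowels /o/ and /a/, so it voices to [z]. /goisosaoganizojg/ → goizozaoganizojg.
Rule 4 (final cluster simplification): /g/ is the second consonant of a word-final cluster /jg/, so it deletes. /goizozaoganizojg/ → goizozaoganizoj.

goizozaoganizoj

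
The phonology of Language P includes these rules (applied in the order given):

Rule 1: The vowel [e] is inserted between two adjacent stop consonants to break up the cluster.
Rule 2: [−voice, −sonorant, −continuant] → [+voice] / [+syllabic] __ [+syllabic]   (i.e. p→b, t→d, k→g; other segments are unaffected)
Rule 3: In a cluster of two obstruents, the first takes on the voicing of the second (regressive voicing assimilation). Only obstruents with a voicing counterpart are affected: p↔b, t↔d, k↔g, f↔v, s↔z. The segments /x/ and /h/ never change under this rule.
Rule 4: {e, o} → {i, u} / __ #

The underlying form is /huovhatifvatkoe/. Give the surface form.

Rule 1 (stop-cluster e-epenthesis): /t/ and /k/ form a stop–stop cluster, so [e] is inserted between them. /huovhatifvatkoe/ → huovhatifvatekoe.
Rule 2 (intervocalic voicing): /t/ is a voiceless stop between vowels /a/ and /i/, so it voices to [d]. /t/ is a voiceless stop between vowels /a/ and /e/, so it voices to [d]. /k/ is a voiceless stop between vowels /e/ and /o/, so it voices to [g]. /huovhatifvatekoe/ → huovhadifvadegoe.
Rule 3 (regressive voicing assimilation): /v/ precedes the voiceless obstruent /h/, so it devoices to [f] by assimilation. /f/ precedes the voiced obstruent /v/, so it voices to [v] by assimilation. /huovhadifvadegoe/ → huofhadivvadegoe.
Rule 4 (final vowel raising): /e/ is a mid vowel in word-final position, so it raises to [i]. /huofhadivvadegoe/ → huofhadivvadegoi.

huofhadivvadegoi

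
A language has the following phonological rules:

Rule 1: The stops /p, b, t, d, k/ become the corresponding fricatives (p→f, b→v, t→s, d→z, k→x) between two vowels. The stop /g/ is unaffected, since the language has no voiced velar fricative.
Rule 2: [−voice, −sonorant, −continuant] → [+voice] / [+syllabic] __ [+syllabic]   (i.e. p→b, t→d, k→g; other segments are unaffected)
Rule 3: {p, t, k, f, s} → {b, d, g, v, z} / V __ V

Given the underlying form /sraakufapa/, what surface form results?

Rule 1 (intervocalic spirantization): /k/ is a stop between vowels /a/ and /u/, so it spirantizes to the fricative [x]. /p/ is a stop between vowels /a/ and /a/, so it spirantizes to the fricative [f]. /sraakufapa/ → sraaxufafa.
Rule 2 (intervocalic voicing): no segment meets the environment; /sraaxufafa/ is unchanged.
Rule 3 (intervocalic voicing): /f/ is a voiceless obstruent between vowels /u/ and /a/, so it voices to [v]. /f/ is a voiceless obstruent between vowels /a/ and /a/, so it voices to [v]. /sraaxufafa/ → sraaxuvava.

sraaxuvava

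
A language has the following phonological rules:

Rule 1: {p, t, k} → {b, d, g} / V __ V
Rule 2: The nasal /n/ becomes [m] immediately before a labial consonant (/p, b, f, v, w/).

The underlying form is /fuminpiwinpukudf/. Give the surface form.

Rule 1 (intervocalic voicing): /k/ is a voiceless stop between vowels /u/ and /u/, so it voices to [g]. /fuminpiwinpukudf/ → fuminpiwinpugudf.
Rule 2 (nasal place assimilation): /n/ precedes the labial consonant /p/, so it assimilates in place to [m]. /n/ precedes the labial consonant /p/, so it assimilates in place to [m]. /fuminpiwinpugudf/ → fumimpiwimpugudf.

fumimpiwimpugudf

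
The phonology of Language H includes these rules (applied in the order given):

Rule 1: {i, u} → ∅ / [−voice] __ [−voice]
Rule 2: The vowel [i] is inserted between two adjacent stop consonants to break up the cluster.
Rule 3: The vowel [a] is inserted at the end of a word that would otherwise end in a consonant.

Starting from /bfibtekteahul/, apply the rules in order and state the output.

bfibitekiteahula

Rule 1 (high vowel syncope): no segment meets the environment; /bfibtekteahul/ is unchanged.
Rule 2 (stop-cluster i-epenthesis): /b/ and /t/ form a stop–stop cluster, so [i] is inserted between them. /k/ and /t/ form a stop–stop cluster, so [i] is inserted between them. /bfibtekteahul/ → bfibitekiteahul.
Rule 3 (final a-epenthesis): the form ends in the consonant /l/, so [a] is inserted word-finally. /bfibitekiteahul/ → bfibitekiteahula.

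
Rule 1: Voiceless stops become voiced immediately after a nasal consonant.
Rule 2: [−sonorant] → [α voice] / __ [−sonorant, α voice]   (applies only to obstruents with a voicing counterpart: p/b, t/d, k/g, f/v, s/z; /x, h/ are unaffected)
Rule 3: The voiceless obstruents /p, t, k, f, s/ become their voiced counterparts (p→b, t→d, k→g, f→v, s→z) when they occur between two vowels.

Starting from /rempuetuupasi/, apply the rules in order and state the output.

Rule 1 (post-nasal voicing): /p/ is a voiceless stop immediately after the nasal /m/, so it voices to [b]. /rempuetuupasi/ → rembuetuupasi.
Rule 2 (regressive voicing assimilation): no segment meets the environment; /rembuetuupasi/ is unchanged.
Rule 3 (intervocalic voicing): /t/ is a voiceless obstruent between vowels /e/ and /u/, so it voices to [d]. /p/ is a voiceless obstruent between vowels /u/ and /a/, so it voices to [b]. /s/ is a voiceless obstruent between vowels /a/ and /i/, so it voices to [z]. /rembuetuupasi/ → rembueduubazi.

rembueduubazi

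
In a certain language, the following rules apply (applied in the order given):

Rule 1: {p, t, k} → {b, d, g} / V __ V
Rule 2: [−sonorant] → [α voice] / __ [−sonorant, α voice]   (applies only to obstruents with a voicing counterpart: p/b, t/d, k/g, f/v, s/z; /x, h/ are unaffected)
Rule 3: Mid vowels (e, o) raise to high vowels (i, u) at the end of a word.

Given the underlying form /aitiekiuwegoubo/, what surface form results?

Rule 1 (intervocalic voicing): /t/ is a voiceless stop between vowels /i/ and /i/, so it voices to [d]. /k/ is a voiceless stop between vowels /e/ and /i/, so it voices to [g]. /aitiekiuwegoubo/ → aidiegiuwegoubo.
Rule 2 (regressive voicing assimilation): no segment meets the environment; /aidiegiuwegoubo/ is unchanged.
Rule 3 (final vowel raising): /o/ is a mid vowel in word-final position, so it raises to [u]. /aidiegiuwegoubo/ → aidiegiuwegoubu.

aidiegiuwegoubu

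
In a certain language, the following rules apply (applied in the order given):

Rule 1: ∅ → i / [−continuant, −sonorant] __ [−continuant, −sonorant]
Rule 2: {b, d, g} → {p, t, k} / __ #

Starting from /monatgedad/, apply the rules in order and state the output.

Rule 1 (stop-cluster i-epenthesis): /t/ and /g/ form a stop–stop cluster, so [i] is inserted between them. /monatgedad/ → monatigedad.
Rule 2 (final devoicing): /d/ is a voiced stop in word-final position, so it devoices to [t]. /monatigedad/ → monatigedat.

monatigedat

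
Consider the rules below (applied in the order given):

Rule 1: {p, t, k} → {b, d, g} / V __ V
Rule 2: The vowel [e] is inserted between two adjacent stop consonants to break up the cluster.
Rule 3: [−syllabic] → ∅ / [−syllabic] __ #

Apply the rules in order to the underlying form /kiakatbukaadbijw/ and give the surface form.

kiagatebugaadebij

Rule 1 (intervocalic voicing): /k/ is a voiceless stop between vowels /a/ and /a/, so it voices to [g]. /k/ is a voiceless stop between vowels /u/ and /a/, so it voices to [g]. /kiakatbukaadbijw/ → kiagatbugaadbijw.
Rule 2 (stop-cluster e-epenthesis): /t/ and /b/ form a stop–stop cluster, so [e] is inserted between them. /d/ and /b/ form a stop–stop cluster, so [e] is inserted between them. /kiagatbugaadbijw/ → kiagatebugaadebijw.
Rule 3 (final cluster simplification): /w/ is the second consonant of a word-final cluster /jw/, so it deletes. /kiagatebugaadebijw/ → kiagatebugaadebij.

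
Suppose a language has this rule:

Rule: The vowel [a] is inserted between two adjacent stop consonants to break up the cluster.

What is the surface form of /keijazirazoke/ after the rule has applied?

keijazirazoke

No segment of /keijazirazoke/ meets the structural description of the rule, so the form surfaces unchanged.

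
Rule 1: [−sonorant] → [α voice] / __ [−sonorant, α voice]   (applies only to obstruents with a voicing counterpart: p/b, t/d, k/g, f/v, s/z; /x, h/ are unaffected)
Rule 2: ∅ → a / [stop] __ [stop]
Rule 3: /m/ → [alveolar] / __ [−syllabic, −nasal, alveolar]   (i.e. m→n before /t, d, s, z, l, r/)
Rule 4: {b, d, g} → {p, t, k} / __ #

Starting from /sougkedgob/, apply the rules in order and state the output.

Rule 1 (regressive voicing assimilation): /g/ precedes the voiceless obstruent /k/, so it devoices to [k] by assimilation. /sougkedgob/ → soukkedgob.
Rule 2 (stop-cluster a-epenthesis): /k/ and /k/ form a stop–stop cluster, so [a] is inserted between them. /d/ and /g/ form a stop–stop cluster, so [a] is inserted between them. /soukkedgob/ → soukakedagob.
Rule 3 (nasal place assimilation): no segment meets the environment; /soukakedagob/ is unchanged.
Rule 4 (final devoicing): /b/ is a voiced stop in word-final position, so it devoices to [p]. /soukakedagob/ → soukakedagop.

soukakedagop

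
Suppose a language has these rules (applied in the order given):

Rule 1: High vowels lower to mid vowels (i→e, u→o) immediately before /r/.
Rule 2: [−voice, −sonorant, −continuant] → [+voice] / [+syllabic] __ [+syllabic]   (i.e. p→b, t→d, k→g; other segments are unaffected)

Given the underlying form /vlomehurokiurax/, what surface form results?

vlomehorogiorax

Rule 1 (pre-rhotic lowering): /u/ is a high vowel immediately before /r/, so it lowers to [o]. /u/ is a high vowel immediately before /r/, so it lowers to [o]. /vlomehurokiurax/ → vlomehorokiorax.
Rule 2 (intervocalic voicing): /k/ is a voiceless stop between vowels /o/ and /i/, so it voices to [g]. /vlomehorokiorax/ → vlomehorogiorax.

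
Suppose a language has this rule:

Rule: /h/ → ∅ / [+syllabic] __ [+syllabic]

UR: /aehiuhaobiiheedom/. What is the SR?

aeiuaobiieedom

/h/ occurs between vowels /e/ and /i/, so it deletes.
/h/ occurs between vowels /u/ and /a/, so it deletes.
/h/ occurs between vowels /i/ and /e/, so it deletes.
Surface form: [aeiuaobiieedom].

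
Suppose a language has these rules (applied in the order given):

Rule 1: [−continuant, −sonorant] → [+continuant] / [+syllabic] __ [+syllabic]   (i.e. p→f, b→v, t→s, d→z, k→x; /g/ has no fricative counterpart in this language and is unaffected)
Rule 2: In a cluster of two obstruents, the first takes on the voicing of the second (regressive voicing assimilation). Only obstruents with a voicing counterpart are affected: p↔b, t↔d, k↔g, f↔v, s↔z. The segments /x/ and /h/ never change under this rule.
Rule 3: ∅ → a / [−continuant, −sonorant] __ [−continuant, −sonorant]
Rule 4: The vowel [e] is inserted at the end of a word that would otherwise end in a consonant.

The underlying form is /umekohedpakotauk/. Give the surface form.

Rule 1 (intervocalic spirantization): /k/ is a stop between vowels /e/ and /o/, so it spirantizes to the fricative [x]. /k/ is a stop between vowels /a/ and /o/, so it spirantizes to the fricative [x]. /t/ is a stop between vowels /o/ and /a/, so it spirantizes to the fricative [s]. /umekohedpakotauk/ → umexohedpaxosauk.
Rule 2 (regressive voicing assimilation): /d/ precedes the voiceless obstruent /p/, so it devoices to [t] by assimilation. /umexohedpaxosauk/ → umexohetpaxosauk.
Rule 3 (stop-cluster a-epenthesis): /t/ and /p/ form a stop–stop cluster, so [a] is inserted between them. /umexohetpaxosauk/ → umexohetapaxosauk.
Rule 4 (final e-epenthesis): the form ends in the consonant /k/, so [e] is inserted word-finally. /umexohetapaxosauk/ → umexohetapaxosauke.

umexohetapaxosauke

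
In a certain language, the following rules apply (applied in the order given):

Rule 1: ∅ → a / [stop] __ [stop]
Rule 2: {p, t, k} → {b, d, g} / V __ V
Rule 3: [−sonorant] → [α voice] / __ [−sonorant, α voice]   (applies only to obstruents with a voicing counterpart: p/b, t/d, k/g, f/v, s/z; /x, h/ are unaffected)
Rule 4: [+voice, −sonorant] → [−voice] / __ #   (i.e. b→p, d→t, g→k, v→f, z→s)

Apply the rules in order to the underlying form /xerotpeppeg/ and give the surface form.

xerodabebabek

Rule 1 (stop-cluster a-epenthesis): /t/ and /p/ form a stop–stop cluster, so [a] is inserted between them. /p/ and /p/ form a stop–stop cluster, so [a] is inserted between them. /xerotpeppeg/ → xerotapepapeg.
Rule 2 (intervocalic voicing): /t/ is a voiceless stop between vowels /o/ and /a/, so it voices to [d]. /p/ is a voiceless stop between vowels /a/ and /e/, so it voices to [b]. /p/ is a voiceless stop between vowels /e/ and /a/, so it voices to [b]. /p/ is a voiceless stop between vowels /a/ and /e/, so it voices to [b]. /xerotapepapeg/ → xerodabebabeg.
Rule 3 (regressive voicing assimilation): no segment meets the environment; /xerodabebabeg/ is unchanged.
Rule 4 (final devoicing): /g/ is a voiced obstruent in word-final position, so it devoices to [k]. /xerodabebabeg/ → xerodabebabek.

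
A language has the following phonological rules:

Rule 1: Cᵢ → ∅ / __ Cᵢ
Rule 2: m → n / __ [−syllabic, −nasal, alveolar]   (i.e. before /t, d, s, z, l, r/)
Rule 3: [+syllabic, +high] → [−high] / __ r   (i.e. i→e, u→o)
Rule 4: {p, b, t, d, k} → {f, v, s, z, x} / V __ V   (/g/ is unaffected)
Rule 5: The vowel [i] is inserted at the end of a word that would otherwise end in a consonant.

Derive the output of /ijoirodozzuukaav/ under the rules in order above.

Rule 1 (degemination): /zz/ is a geminate; the first /z/ deletes. /ijoirodozzuukaav/ → ijoirodozuukaav.
Rule 2 (nasal place assimilation): no segment meets the environment; /ijoirodozuukaav/ is unchanged.
Rule 3 (pre-rhotic lowering): /i/ is a high vowel immediately before /r/, so it lowers to [e]. /ijoirodozuukaav/ → ijoerodozuukaav.
Rule 4 (intervocalic spirantization): /d/ is a stop between vowels /o/ and /o/, so it spirantizes to the fricative [z]. /k/ is a stop between vowels /u/ and /a/, so it spirantizes to the fricative [x]. /ijoerodozuukaav/ → ijoerozozuuxaav.
Rule 5 (final i-epenthesis): the form ends in the consonant /v/, so [i] is inserted word-finally. /ijoerozozuuxaav/ → ijoerozozuuxaavi.

ijoerozozuuxaavi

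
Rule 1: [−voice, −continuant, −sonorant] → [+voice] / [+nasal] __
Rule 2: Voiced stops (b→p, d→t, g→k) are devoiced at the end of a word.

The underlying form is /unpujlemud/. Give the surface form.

unbujlemut

Rule 1 (post-nasal voicing): /p/ is a voiceless stop immediately after the nasal /n/, so it voices to [b]. /unpujlemud/ → unbujlemud.
Rule 2 (final devoicing): /d/ is a voiced stop in word-final position, so it devoices to [t]. /unbujlemud/ → unbujlemut.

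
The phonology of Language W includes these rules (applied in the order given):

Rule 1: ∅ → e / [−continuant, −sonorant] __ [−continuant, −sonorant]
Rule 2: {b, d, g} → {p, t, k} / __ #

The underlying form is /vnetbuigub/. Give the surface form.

Rule 1 (stop-cluster e-epenthesis): /t/ and /b/ form a stop–stop cluster, so [e] is inserted between them. /vnetbuigub/ → vnetebuigub.
Rule 2 (final devoicing): /b/ is a voiced stop in word-final position, so it devoices to [p]. /vnetebuigub/ → vnetebuigup.

vnetebuigup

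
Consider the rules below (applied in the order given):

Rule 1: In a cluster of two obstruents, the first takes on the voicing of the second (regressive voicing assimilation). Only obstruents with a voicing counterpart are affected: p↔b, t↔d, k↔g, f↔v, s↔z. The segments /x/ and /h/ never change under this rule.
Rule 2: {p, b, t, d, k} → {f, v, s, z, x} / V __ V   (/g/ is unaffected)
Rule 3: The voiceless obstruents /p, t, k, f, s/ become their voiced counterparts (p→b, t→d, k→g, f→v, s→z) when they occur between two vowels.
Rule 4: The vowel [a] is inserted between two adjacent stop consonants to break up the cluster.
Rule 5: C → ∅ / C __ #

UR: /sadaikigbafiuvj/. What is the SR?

Rule 1 (regressive voicing assimilation): no segment meets the environment; /sadaikigbafiuvj/ is unchanged.
Rule 2 (intervocalic spirantization): /d/ is a stop between vowels /a/ and /a/, so it spirantizes to the fricative [z]. /k/ is a stop between vowels /i/ and /i/, so it spirantizes to the fricative [x]. /sadaikigbafiuvj/ → sazaixigbafiuvj.
Rule 3 (intervocalic voicing): /f/ is a voiceless obstruent between vowels /a/ and /i/, so it voices to [v]. /sazaixigbafiuvj/ → sazaixigbaviuvj.
Rule 4 (stop-cluster a-epenthesis): /g/ and /b/ form a stop–stop cluster, so [a] is inserted between them. /sazaixigbaviuvj/ → sazaixigabaviuvj.
Rule 5 (final cluster simplification): /j/ is the second consonant of a word-final cluster /vj/, so it deletes. /sazaixigabaviuvj/ → sazaixigabaviuv.

sazaixigabaviuv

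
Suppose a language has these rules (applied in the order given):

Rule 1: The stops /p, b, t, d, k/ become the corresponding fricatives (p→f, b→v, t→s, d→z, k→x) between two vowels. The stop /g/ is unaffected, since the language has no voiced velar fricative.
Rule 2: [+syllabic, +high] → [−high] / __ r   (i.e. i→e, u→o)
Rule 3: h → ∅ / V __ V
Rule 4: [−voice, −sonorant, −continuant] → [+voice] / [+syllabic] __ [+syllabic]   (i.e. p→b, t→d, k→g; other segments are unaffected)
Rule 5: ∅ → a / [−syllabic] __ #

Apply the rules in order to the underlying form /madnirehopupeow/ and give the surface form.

madnereofufeowa

Rule 1 (intervocalic spirantization): /p/ is a stop between vowels /o/ and /u/, so it spirantizes to the fricative [f]. /p/ is a stop between vowels /u/ and /e/, so it spirantizes to the fricative [f]. /madnirehopupeow/ → madnirehofufeow.
Rule 2 (pre-rhotic lowering): /i/ is a high vowel immediately before /r/, so it lowers to [e]. /madnirehofufeow/ → madnerehofufeow.
Rule 3 (intervocalic h-deletion): /h/ occurs between vowels /e/ and /o/, so it deletes. /madnerehofufeow/ → madnereofufeow.
Rule 4 (intervocalic voicing): no segment meets the environment; /madnereofufeow/ is unchanged.
Rule 5 (final a-epenthesis): the form ends in the consonant /w/, so [a] is inserted word-finally. /madnereofufeow/ → madnereofufeowa.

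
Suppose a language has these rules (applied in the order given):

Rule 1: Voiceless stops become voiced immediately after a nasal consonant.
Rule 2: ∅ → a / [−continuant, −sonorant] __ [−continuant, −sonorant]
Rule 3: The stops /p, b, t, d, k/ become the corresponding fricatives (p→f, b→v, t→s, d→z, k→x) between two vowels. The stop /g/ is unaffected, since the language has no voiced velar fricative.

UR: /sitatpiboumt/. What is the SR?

sisasafivoumd

Rule 1 (post-nasal voicing): /t/ is a voiceless stop immediately after the nasal /m/, so it voices to [d]. /sitatpiboumt/ → sitatpiboumd.
Rule 2 (stop-cluster a-epenthesis): /t/ and /p/ form a stop–stop cluster, so [a] is inserted between them. /sitatpiboumd/ → sitatapiboumd.
Rule 3 (intervocalic spirantization): /t/ is a stop between vowels /i/ and /a/, so it spirantizes to the fricative [s]. /t/ is a stop between vowels /a/ and /a/, so it spirantizes to the fricative [s]. /p/ is a stop between vowels /a/ and /i/, so it spirantizes to the fricative [f]. /b/ is a stop between vowels /i/ and /o/, so it spirantizes to the fricative [v]. /sitatapiboumd/ → sisasafivoumd.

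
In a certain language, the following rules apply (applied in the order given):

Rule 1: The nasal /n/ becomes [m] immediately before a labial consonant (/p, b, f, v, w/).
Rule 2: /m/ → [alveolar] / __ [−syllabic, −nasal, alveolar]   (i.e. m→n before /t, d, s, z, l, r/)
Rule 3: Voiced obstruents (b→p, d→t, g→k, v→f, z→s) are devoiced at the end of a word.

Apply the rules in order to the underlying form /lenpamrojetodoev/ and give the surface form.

lempanrojetodoef

Rule 1 (nasal place assimilation): /n/ precedes the labial consonant /p/, so it assimilates in place to [m]. /lenpamrojetodoev/ → lempamrojetodoev.
Rule 2 (nasal place assimilation): /m/ precedes the alveolar consonant /r/, so it assimilates in place to [n]. /lempamrojetodoev/ → lempanrojetodoev.
Rule 3 (final devoicing): /v/ is a voiced obstruent in word-final position, so it devoices to [f]. /lempanrojetodoev/ → lempanrojetodoef.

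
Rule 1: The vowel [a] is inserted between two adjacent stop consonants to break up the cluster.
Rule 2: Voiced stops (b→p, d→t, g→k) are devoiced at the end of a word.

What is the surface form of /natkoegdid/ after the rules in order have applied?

natakoegadit

Rule 1 (stop-cluster a-epenthesis): /t/ and /k/ form a stop–stop cluster, so [a] is inserted between them. /g/ and /d/ form a stop–stop cluster, so [a] is inserted between them. /natkoegdid/ → natakoegadid.
Rule 2 (final devoicing): /d/ is a voiced stop in word-final position, so it devoices to [t]. /natakoegadid/ → natakoegadit.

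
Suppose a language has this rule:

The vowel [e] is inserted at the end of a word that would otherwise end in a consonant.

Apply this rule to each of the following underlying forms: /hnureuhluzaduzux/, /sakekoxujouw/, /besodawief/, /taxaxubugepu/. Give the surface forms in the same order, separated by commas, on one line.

/hnureuhluzaduzux/: the form ends in the consonant /x/, so [e] is inserted word-finally. → [hnureuhluzaduzuxe].
/sakekoxujouw/: the form ends in the consonant /w/, so [e] is inserted word-finally. → [sakekoxujouwe].
/besodawief/: the form ends in the consonant /f/, so [e] is inserted word-finally. → [besodawiefe].
/taxaxubugepu/: the rule's environment is not met; surfaces unchanged as [taxaxubugepu].

hnureuhluzaduzuxe, sakekoxujouwe, besodawiefe, taxaxubugepu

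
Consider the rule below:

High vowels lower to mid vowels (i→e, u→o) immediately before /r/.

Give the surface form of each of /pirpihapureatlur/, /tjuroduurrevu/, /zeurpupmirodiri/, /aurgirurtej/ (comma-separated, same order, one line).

/pirpihapureatlur/: /i/ is a high vowel immediately before /r/, so it lowers to [e]. /u/ is a high vowel immediately before /r/, so it lowers to [o]. /u/ is a high vowel immediately before /r/, so it lowers to [o]. → [perpihaporeatlor].
/tjuroduurrevu/: /u/ is a high vowel immediately before /r/, so it lowers to [o]. /u/ is a high vowel immediately before /r/, so it lowers to [o]. → [tjoroduorrevu].
/zeurpupmirodiri/: /u/ is a high vowel immediately before /r/, so it lowers to [o]. /i/ is a high vowel immediately before /r/, so it lowers to [e]. /i/ is a high vowel immediately before /r/, so it lowers to [e]. → [zeorpupmeroderi].
/aurgirurtej/: /u/ is a high vowel immediately before /r/, so it lowers to [o]. /i/ is a high vowel immediately before /r/, so it lowers to [e]. /u/ is a high vowel immediately before /r/, so it lowers to [o]. → [aorgerortej].

perpihaporeatlor, tjoroduorrevu, zeorpupmeroderi, aorgerortej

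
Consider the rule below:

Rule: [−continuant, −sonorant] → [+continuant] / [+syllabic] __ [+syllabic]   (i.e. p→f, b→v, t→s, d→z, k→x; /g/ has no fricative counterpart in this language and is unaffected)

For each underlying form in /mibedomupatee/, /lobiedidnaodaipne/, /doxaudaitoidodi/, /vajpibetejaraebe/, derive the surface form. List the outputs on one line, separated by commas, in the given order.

mivezomufasee, loviezidnaozaipne, doxauzaisoizozi, vajpivesejaraeve

/mibedomupatee/: /b/ is a stop between vowels /i/ and /e/, so it spirantizes to the fricative [v]. /d/ is a stop between vowels /e/ and /o/, so it spirantizes to the fricative [z]. /p/ is a stop between vowels /u/ and /a/, so it spirantizes to the fricative [f]. /t/ is a stop between vowels /a/ and /e/, so it spirantizes to the fricative [s]. → [mivezomufasee].
/lobiedidnaodaipne/: /b/ is a stop between vowels /o/ and /i/, so it spirantizes to the fricative [v]. /d/ is a stop between vowels /e/ and /i/, so it spirantizes to the fricative [z]. /d/ is a stop between vowels /o/ and /a/, so it spirantizes to the fricative [z]. → [loviezidnaozaipne].
/doxaudaitoidodi/: /d/ is a stop between vowels /u/ and /a/, so it spirantizes to the fricative [z]. /t/ is a stop between vowels /i/ and /o/, so it spirantizes to the fricative [s]. /d/ is a stop between vowels /i/ and /o/, so it spirantizes to the fricative [z]. /d/ is a stop between vowels /o/ and /i/, so it spirantizes to the fricative [z]. → [doxauzaisoizozi].
/vajpibetejaraebe/: /b/ is a stop between vowels /i/ and /e/, so it spirantizes to the fricative [v]. /t/ is a stop between vowels /e/ and /e/, so it spirantizes to the fricative [s]. /b/ is a stop between vowels /e/ and /e/, so it spirantizes to the fricative [v]. → [vajpivesejaraeve].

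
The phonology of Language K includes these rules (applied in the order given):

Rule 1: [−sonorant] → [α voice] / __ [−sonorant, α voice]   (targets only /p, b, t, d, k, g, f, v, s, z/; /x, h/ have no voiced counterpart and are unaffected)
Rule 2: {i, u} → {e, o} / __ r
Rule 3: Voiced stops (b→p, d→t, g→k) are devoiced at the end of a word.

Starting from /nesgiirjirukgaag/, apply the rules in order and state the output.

nezgierjeruggaak

Rule 1 (regressive voicing assimilation): /s/ precedes the voiced obstruent /g/, so it voices to [z] by assimilation. /k/ precedes the voiced obstruent /g/, so it voices to [g] by assimilation. /nesgiirjirukgaag/ → nezgiirjiruggaag.
Rule 2 (pre-rhotic lowering): /i/ is a high vowel immediately before /r/, so it lowers to [e]. /i/ is a high vowel immediately before /r/, so it lowers to [e]. /nezgiirjiruggaag/ → nezgierjeruggaag.
Rule 3 (final devoicing): /g/ is a voiced stop in word-final position, so it devoices to [k]. /nezgierjeruggaag/ → nezgierjeruggaak.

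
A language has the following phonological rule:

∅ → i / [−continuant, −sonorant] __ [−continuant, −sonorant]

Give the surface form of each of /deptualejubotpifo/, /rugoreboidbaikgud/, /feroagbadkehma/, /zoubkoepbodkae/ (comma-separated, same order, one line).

depitualejubotipifo, rugoreboidibaikigud, feroagibadikehma, zoubikoepibodikae

/deptualejubotpifo/: /p/ and /t/ form a stop–stop cluster, so [i] is inserted between them. /t/ and /p/ form a stop–stop cluster, so [i] is inserted between them. → [depitualejubotipifo].
/rugoreboidbaikgud/: /d/ and /b/ form a stop–stop cluster, so [i] is inserted between them. /k/ and /g/ form a stop–stop cluster, so [i] is inserted between them. → [rugoreboidibaikigud].
/feroagbadkehma/: /g/ and /b/ form a stop–stop cluster, so [i] is inserted between them. /d/ and /k/ form a stop–stop cluster, so [i] is inserted between them. → [feroagibadikehma].
/zoubkoepbodkae/: /b/ and /k/ form a stop–stop cluster, so [i] is inserted between them. /p/ and /b/ form a stop–stop cluster, so [i] is inserted between them. /d/ and /k/ form a stop–stop cluster, so [i] is inserted between them. → [zoubikoepibodikae].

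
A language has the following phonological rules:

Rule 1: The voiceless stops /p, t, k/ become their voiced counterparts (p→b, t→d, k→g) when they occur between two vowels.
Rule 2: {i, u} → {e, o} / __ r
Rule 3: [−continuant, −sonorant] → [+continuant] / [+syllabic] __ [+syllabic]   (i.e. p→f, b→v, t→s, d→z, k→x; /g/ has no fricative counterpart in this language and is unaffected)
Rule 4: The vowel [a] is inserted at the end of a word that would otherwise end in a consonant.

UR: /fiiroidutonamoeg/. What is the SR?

Rule 1 (intervocalic voicing): /t/ is a voiceless stop between vowels /u/ and /o/, so it voices to [d]. /fiiroidutonamoeg/ → fiiroidudonamoeg.
Rule 2 (pre-rhotic lowering): /i/ is a high vowel immediately before /r/, so it lowers to [e]. /fiiroidudonamoeg/ → fieroidudonamoeg.
Rule 3 (intervocalic spirantization): /d/ is a stop between vowels /i/ and /u/, so it spirantizes to the fricative [z]. /d/ is a stop between vowels /u/ and /o/, so it spirantizes to the fricative [z]. /fieroidudonamoeg/ → fieroizuzonamoeg.
Rule 4 (final a-epenthesis): the form ends in the consonant /g/, so [a] is inserted word-finally. /fieroizuzonamoeg/ → fieroizuzonamoega.

fieroizuzonamoega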